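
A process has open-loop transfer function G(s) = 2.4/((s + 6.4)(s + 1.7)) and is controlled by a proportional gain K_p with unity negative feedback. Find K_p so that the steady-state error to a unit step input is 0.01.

The loop is type 0, so e_ss(step) = 1/(1 + K_pos) with K_pos = K_p·G(0).
G(0) = 0.2206. Require 1/(1 + K_p·0.2206) = 0.01, so 1 + 0.2206·K_p = 100.
K_p = (100 − 1)/0.2206 = 449.

K_p = 449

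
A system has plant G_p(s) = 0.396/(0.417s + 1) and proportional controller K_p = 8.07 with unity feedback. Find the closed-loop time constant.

τ = 0.0994 s

Closed loop: T(s) = K_p·G_p/(1+K_p·G_p) = 3.196/(0.417s + 1 + 3.196), with pole at s = −(1 + 3.196)/0.417 = −10.06.
Closed-loop time constant τ = 1/10.06 = 0.0994 s.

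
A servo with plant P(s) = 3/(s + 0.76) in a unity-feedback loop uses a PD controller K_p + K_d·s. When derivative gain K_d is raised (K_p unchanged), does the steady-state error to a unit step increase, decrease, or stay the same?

K_d affects only the transient (the s-coefficient); the DC loop gain, and hence e_ss, depends only on K_p.

unchanged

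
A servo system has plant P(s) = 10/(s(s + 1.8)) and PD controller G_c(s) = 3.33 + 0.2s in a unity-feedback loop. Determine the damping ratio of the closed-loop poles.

Forward path: (3.33 + 0.2s)·10/(s(s+1.8)). The closed-loop characteristic equation is s² + (1.8 + 10·0.2)s + 10·3.33 = 0.
That is s² + 3.8s + 33.3 = 0, so ω_n = 5.771 rad/s and ζ = 3.8/(2·5.771) = 0.3293.

ζ = 0.329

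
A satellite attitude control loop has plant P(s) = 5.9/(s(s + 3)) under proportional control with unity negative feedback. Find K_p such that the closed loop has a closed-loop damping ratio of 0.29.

Closed-loop characteristic equation: s² + 3s + K_p·5.9 = 0.
So ω_n = √(5.9K_p) and 2ζω_n = 3, giving ζ = 3/(2√(5.9K_p)).
Setting ζ = 0.29: √(5.9K_p) = 3/(2·0.29) = 5.172, so K_p = 26.75/5.9 = 4.53.

K_p = 4.53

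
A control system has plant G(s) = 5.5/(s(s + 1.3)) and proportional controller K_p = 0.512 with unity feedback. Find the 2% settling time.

From 1 + K_pG(s) = 0: s² + 1.3s + 2.816 = 0 ⇒ ω_n = 1.678, ζ = 0.3873.
2% settling time T_s ≈ 4/(ζω_n) = 4/0.65 = 6.15 s.

T_s ≈ 6.15 s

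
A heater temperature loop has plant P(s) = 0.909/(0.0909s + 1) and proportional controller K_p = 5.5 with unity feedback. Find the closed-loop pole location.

s = -66

Closed loop: T(s) = K_p·P/(1+K_p·P) = 5/(0.0909s + 1 + 5), with pole at s = −(1 + 5)/0.0909 = −66.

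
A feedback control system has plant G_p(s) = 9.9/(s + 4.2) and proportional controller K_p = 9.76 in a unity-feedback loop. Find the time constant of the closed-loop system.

τ = 0.00992 s

Closed-loop transfer function: T(s) = K_p·G_p(s)/(1 + K_p·G_p(s)) = 96.62/(s + 4.2 + 96.62) = 96.62/(s + 100.8).
Time constant τ = 1/100.8 = 0.00992 s.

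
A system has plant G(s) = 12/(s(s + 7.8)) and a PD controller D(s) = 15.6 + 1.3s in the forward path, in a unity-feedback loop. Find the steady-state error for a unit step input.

The open loop D(s)G(s) has a pole at the origin (type 1), so the static position error constant is infinite and e_ss = 1/(1+∞) = 0.

0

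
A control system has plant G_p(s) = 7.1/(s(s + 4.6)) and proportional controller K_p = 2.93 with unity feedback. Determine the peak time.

From 1 + K_pG_p(s) = 0: s² + 4.6s + 20.8 = 0 ⇒ ω_n = 4.561, ζ = 0.5043.
Damped frequency ω_d = ω_n√(1−ζ²) = 3.939 rad/s, so peak time T_p = π/ω_d = 0.798 s.

T_p = 0.798 s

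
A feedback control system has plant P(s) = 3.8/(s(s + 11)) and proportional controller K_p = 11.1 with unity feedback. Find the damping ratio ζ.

ζ = 0.847

The closed-loop denominator is s(s+11) + 11.1·3.8 = s² + 11s + 42.18.
Matching s² + 2ζω_n s + ω_n²: ω_n = √42.18 = 6.495 rad/s and 2ζω_n = 11, so ζ = 11/(2·6.495) = 0.847.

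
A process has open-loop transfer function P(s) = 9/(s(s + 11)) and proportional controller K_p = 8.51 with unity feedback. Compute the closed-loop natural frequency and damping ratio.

ω_n = 8.75 rad/s, ζ = 0.628

The closed-loop denominator is s(s+11) + 8.51·9 = s² + 11s + 76.59.
So ω_n² = 76.59 ⇒ ω_n = 8.752 rad/s, and ζ = 11/(2ω_n) = 0.628.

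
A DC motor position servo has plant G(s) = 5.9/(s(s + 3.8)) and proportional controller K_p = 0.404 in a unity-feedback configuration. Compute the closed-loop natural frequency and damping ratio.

1 + K_p·G(s) = 0 gives s² + 3.8s + 2.384 = 0.
So ω_n² = 2.384 ⇒ ω_n = 1.544 rad/s, and ζ = 3.8/(2ω_n) = 1.23.

ω_n = 1.54 rad/s, ζ = 1.23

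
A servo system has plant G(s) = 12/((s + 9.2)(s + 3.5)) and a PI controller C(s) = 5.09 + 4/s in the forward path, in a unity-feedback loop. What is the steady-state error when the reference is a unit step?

The open loop C(s)G(s) has a pole at the origin (type 1), so the static position error constant is infinite and e_ss = 1/(1+∞) = 0.

0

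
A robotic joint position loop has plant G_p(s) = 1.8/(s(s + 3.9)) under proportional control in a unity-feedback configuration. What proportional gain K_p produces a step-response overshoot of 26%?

From %OS = 100·exp(−πζ/√(1−ζ²)) = 26%, ζ = −ln(0.26)/√(π²+ln²(0.26)) = 0.3941.
Characteristic equation s² + 3.9s + 1.8K_p = 0 gives ζ = 3.9/(2√(1.8K_p)).
Setting ζ = 0.3941: √(1.8K_p) = 3.9/(2·0.3941) = 4.948, so K_p = 24.48/1.8 = 13.6.

K_p = 13.6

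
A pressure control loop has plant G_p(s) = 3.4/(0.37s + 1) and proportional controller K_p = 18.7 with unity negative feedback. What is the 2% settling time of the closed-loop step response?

Closed loop: T(s) = K_p·G_p/(1+K_p·G_p) = 63.58/(0.37s + 1 + 63.58), with pole at s = −(1 + 63.58)/0.37 = −174.5.
τ = 1/174.5 = 0.005729 s, so 2% settling time ≈ 4τ = 0.0229 s.

T_s ≈ 0.0229 s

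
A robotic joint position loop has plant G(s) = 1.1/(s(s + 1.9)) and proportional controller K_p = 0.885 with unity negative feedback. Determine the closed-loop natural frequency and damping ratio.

ω_n = 0.987 rad/s, ζ = 0.963

1 + K_p·G(s) = 0 gives s² + 1.9s + 0.9735 = 0.
Matching s² + 2ζω_n s + ω_n²: ω_n = √0.9735 = 0.9867 rad/s and 2ζω_n = 1.9, so ζ = 1.9/(2·0.9867) = 0.963.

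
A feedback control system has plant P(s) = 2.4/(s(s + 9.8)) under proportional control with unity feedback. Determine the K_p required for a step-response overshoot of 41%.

From %OS = 100·exp(−πζ/√(1−ζ²)) = 41%, ζ = −ln(0.41)/√(π²+ln²(0.41)) = 0.273.
Characteristic equation s² + 9.8s + 2.4K_p = 0 gives ζ = 9.8/(2√(2.4K_p)).
Setting ζ = 0.273: √(2.4K_p) = 9.8/(2·0.273) = 17.95, so K_p = 322.1/2.4 = 134.

K_p = 134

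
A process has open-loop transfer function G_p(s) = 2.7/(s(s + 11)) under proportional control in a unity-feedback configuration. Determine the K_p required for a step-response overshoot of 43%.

From %OS = 100·exp(−πζ/√(1−ζ²)) = 43%, ζ = −ln(0.43)/√(π²+ln²(0.43)) = 0.2594.
Characteristic equation s² + 11s + 2.7K_p = 0 gives ζ = 11/(2√(2.7K_p)).
Setting ζ = 0.2594: √(2.7K_p) = 11/(2·0.2594) = 21.2, so K_p = 449.4/2.7 = 166.

K_p = 166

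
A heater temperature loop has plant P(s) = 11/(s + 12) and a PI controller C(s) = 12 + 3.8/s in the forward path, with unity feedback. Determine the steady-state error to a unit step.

The open loop C(s)P(s) has a pole at the origin (type 1), so the static position error constant is infinite and e_ss = 1/(1+∞) = 0.

0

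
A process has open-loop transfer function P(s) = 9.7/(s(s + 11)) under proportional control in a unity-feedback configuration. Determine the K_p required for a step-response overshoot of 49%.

From %OS = 100·exp(−πζ/√(1−ζ²)) = 49%, ζ = −ln(0.49)/√(π²+ln²(0.49)) = 0.2214.
Characteristic equation s² + 11s + 9.7K_p = 0 gives ζ = 11/(2√(9.7K_p)).
Setting ζ = 0.2214: √(9.7K_p) = 11/(2·0.2214) = 24.84, so K_p = 617/9.7 = 63.6.

K_p = 63.6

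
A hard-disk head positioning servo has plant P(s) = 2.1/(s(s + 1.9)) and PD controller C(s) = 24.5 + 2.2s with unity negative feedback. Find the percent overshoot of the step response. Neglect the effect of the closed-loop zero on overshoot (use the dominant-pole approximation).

Forward path: (24.5 + 2.2s)·2.1/(s(s+1.9)). The closed-loop characteristic equation is s² + (1.9 + 2.1·2.2)s + 2.1·24.5 = 0.
That is s² + 6.52s + 51.45 = 0, so ω_n = 7.173 rad/s and ζ = 6.52/(2·7.173) = 0.4545.
%OS = 100·exp(−πζ/√(1−ζ²)) = 20.1%.

20.1%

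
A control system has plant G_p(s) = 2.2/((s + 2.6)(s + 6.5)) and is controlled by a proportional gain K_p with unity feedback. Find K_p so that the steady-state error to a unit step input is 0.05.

K_p = 146

The loop is type 0, so e_ss(step) = 1/(1 + K_pos) with K_pos = K_p·G_p(0).
G_p(0) = 0.1302. Require 1/(1 + K_p·0.1302) = 0.05, so 1 + 0.1302·K_p = 20.
K_p = (20 − 1)/0.1302 = 146.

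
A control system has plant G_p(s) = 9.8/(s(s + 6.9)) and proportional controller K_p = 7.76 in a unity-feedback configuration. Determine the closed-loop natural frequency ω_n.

ω_n = 8.72 rad/s

The closed-loop denominator is s(s+6.9) + 7.76·9.8 = s² + 6.9s + 76.05.
So ω_n² = 76.05 ⇒ ω_n = 8.721 rad/s, and ζ = 6.9/(2ω_n) = 0.396.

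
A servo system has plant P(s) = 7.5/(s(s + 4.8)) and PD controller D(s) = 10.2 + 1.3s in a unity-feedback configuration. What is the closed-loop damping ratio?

Forward path: (10.2 + 1.3s)·7.5/(s(s+4.8)). The closed-loop characteristic equation is s² + (4.8 + 7.5·1.3)s + 7.5·10.2 = 0.
That is s² + 14.55s + 76.5 = 0, so ω_n = 8.746 rad/s and ζ = 14.55/(2·8.746) = 0.8318.

ζ = 0.832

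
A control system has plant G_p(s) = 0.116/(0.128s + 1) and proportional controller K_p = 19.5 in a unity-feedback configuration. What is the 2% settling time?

Closed loop: T(s) = K_p·G_p/(1+K_p·G_p) = 2.262/(0.128s + 1 + 2.262), with pole at s = −(1 + 2.262)/0.128 = −25.48.
τ = 1/25.48 = 0.03924 s, so 2% settling time ≈ 4τ = 0.157 s.

T_s ≈ 0.157 s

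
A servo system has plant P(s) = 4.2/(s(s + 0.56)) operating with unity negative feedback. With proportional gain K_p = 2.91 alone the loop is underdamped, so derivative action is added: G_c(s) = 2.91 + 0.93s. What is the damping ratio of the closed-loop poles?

ζ = 0.639

Forward path: (2.91 + 0.93s)·4.2/(s(s+0.56)). The closed-loop characteristic equation is s² + (0.56 + 4.2·0.93)s + 4.2·2.91 = 0.
That is s² + 4.466s + 12.22 = 0, so ω_n = 3.496 rad/s and ζ = 4.466/(2·3.496) = 0.6387.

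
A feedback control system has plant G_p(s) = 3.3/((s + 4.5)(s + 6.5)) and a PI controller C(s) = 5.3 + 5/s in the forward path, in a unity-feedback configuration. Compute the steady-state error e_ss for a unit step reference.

The open loop C(s)G_p(s) has a pole at the origin (type 1), so the static position error constant is infinite and e_ss = 1/(1+∞) = 0.

0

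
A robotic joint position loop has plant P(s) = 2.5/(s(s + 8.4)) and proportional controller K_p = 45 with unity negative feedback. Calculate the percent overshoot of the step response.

Closed-loop characteristic equation: s² + 8.4s + 112.5 = 0, so ω_n = 10.61 rad/s and ζ = 8.4/(2·10.61) = 0.396.
%OS = 100·exp(−πζ/√(1−ζ²)) = 100·exp(−π·0.396/√0.8432) = 25.8%.

25.8%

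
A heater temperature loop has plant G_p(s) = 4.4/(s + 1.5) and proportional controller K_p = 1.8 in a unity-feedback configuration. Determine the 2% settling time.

Closed-loop transfer function: T(s) = K_p·G_p(s)/(1 + K_p·G_p(s)) = 7.92/(s + 1.5 + 7.92) = 7.92/(s + 9.42).
Time constant τ = 1/9.42 = 0.1062 s, so the 2% settling time is about 4τ = 0.425 s.

T_s ≈ 0.425 s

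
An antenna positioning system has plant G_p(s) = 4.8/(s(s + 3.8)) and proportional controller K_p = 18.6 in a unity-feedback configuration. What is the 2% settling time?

T_s ≈ 2.11 s

Closed-loop characteristic equation: s² + 3.8s + 89.28 = 0, so ω_n = 9.449 rad/s and ζ = 3.8/(2·9.449) = 0.2011.
2% settling time T_s ≈ 4/(ζω_n) = 4/1.9 = 2.11 s.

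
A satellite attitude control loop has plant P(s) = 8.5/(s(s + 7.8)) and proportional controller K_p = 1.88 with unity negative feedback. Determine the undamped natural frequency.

With unity feedback the closed-loop characteristic equation is s² + 7.8s + 1.88·8.5 = s² + 7.8s + 15.98 = 0.
Matching s² + 2ζω_n s + ω_n²: ω_n = √15.98 = 3.997 rad/s and 2ζω_n = 7.8, so ζ = 7.8/(2·3.997) = 0.976.

ω_n = 4 rad/s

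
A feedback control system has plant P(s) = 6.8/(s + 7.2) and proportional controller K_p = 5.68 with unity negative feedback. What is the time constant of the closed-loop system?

τ = 0.0218 s

Closed-loop transfer function: T(s) = K_p·P(s)/(1 + K_p·P(s)) = 38.62/(s + 7.2 + 38.62) = 38.62/(s + 45.82).
Time constant τ = 1/45.82 = 0.0218 s.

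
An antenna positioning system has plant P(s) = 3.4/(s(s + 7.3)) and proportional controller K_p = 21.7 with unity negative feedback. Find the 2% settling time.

T_s ≈ 1.1 s

The closed-loop denominator s² + 7.3s + 73.78 gives ω_n = √73.78 = 8.59 and ζ = 7.3/(2ω_n) = 0.4249.
2% settling time T_s ≈ 4/(ζω_n) = 4/3.65 = 1.1 s.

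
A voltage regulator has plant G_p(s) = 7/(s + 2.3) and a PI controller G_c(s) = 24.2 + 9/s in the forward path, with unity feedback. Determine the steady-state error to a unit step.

The open loop G_c(s)G_p(s) has a pole at the origin (type 1), so the static position error constant is infinite and e_ss = 1/(1+∞) = 0.

0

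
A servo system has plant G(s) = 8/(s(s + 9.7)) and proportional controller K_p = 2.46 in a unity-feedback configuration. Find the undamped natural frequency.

1 + K_p·G(s) = 0 gives s² + 9.7s + 19.68 = 0.
So ω_n² = 19.68 ⇒ ω_n = 4.436 rad/s, and ζ = 9.7/(2ω_n) = 1.09.

ω_n = 4.44 rad/s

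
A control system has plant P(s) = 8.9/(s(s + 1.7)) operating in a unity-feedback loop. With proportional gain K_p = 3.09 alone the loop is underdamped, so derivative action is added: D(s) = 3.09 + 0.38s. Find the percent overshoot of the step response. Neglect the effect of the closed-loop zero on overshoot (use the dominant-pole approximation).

Forward path: (3.09 + 0.38s)·8.9/(s(s+1.7)). The closed-loop characteristic equation is s² + (1.7 + 8.9·0.38)s + 8.9·3.09 = 0.
That is s² + 5.082s + 27.5 = 0, so ω_n = 5.244 rad/s and ζ = 5.082/(2·5.244) = 0.4845.
%OS = 100·exp(−πζ/√(1−ζ²)) = 17.5%.

17.5%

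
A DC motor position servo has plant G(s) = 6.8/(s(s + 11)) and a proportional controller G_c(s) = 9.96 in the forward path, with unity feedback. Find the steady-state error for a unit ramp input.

The loop has one pole at the origin (type 1). Velocity error constant K_v = lim_{s→0} s·G_c(s)G(s) = 9.96·6.8/11 = 6.157.
Steady-state error to a unit ramp: e_ss = 1/K_v = 0.162.

0.162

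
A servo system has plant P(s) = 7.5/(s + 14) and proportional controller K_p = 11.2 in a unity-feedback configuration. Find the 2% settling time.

Closed-loop transfer function: T(s) = K_p·P(s)/(1 + K_p·P(s)) = 84/(s + 14 + 84) = 84/(s + 98).
Time constant τ = 1/98 = 0.0102 s, so the 2% settling time is about 4τ = 0.0408 s.

T_s ≈ 0.0408 s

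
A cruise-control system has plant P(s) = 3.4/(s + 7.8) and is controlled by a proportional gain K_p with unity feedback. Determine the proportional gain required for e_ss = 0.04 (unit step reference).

K_p = 55.1

For a type-0 loop with proportional control, e_ss = 1/(1 + K_p·P(0)).
P(0) = 0.4359. Require 1/(1 + K_p·0.4359) = 0.04, so 1 + 0.4359·K_p = 25.
K_p = (25 − 1)/0.4359 = 55.1.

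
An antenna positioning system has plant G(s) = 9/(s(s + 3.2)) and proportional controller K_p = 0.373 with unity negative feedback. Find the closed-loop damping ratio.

ζ = 0.873

The closed-loop denominator is s(s+3.2) + 0.373·9 = s² + 3.2s + 3.357.
Matching s² + 2ζω_n s + ω_n²: ω_n = √3.357 = 1.832 rad/s and 2ζω_n = 3.2, so ζ = 3.2/(2·1.832) = 0.873.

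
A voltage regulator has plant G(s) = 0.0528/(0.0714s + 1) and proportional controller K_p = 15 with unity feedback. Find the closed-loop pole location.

s = -25.1

Closed loop: T(s) = K_p·G/(1+K_p·G) = 0.792/(0.0714s + 1 + 0.792), with pole at s = −(1 + 0.792)/0.0714 = −25.1.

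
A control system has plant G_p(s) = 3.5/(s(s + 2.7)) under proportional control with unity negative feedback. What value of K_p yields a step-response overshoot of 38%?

From %OS = 100·exp(−πζ/√(1−ζ²)) = 38%, ζ = −ln(0.38)/√(π²+ln²(0.38)) = 0.2943.
Characteristic equation s² + 2.7s + 3.5K_p = 0 gives ζ = 2.7/(2√(3.5K_p)).
Setting ζ = 0.2943: √(3.5K_p) = 2.7/(2·0.2943) = 4.586, so K_p = 21.04/3.5 = 6.01.

K_p = 6.01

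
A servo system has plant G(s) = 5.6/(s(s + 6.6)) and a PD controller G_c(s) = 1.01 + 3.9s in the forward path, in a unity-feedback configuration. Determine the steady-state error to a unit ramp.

The loop has one pole at the origin (type 1). Velocity error constant K_v = lim_{s→0} s·G_c(s)G(s) = 1.01·5.6/6.6 = 0.857.
Steady-state error to a unit ramp: e_ss = 1/K_v = 1.17.

1.17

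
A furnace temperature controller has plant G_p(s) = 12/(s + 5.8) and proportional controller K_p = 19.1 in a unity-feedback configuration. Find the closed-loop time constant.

Closed-loop transfer function: T(s) = K_p·G_p(s)/(1 + K_p·G_p(s)) = 229.2/(s + 5.8 + 229.2) = 229.2/(s + 235).
Time constant τ = 1/235 = 0.00426 s.

τ = 0.00426 s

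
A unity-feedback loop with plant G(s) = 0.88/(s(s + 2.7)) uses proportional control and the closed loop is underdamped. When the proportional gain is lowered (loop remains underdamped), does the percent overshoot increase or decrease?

ζ = 2.7/(2√(0.88K_p)) rises as K_p falls; higher damping means less overshoot.

decrease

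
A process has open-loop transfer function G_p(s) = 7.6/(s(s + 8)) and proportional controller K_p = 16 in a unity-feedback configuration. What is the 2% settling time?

T_s ≈ 1 s

Closed-loop characteristic equation: s² + 8s + 121.6 = 0, so ω_n = 11.03 rad/s and ζ = 8/(2·11.03) = 0.3627.
2% settling time T_s ≈ 4/(ζω_n) = 4/4 = 1 s.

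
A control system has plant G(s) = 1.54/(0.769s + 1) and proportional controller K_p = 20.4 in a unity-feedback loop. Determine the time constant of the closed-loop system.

Closed loop: T(s) = K_p·G/(1+K_p·G) = 31.42/(0.769s + 1 + 31.42), with pole at s = −(1 + 31.42)/0.769 = −42.15.
Closed-loop time constant τ = 1/42.15 = 0.0237 s.

τ = 0.0237 s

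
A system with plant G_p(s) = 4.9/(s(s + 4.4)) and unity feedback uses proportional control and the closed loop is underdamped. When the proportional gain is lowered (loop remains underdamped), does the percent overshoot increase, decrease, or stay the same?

ζ = 4.4/(2√(4.9K_p)) rises as K_p falls; higher damping means less overshoot.

decrease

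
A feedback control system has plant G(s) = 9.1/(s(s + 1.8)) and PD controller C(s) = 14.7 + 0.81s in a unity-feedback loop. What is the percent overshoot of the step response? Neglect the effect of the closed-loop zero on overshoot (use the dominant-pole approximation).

25.8%

Forward path: (14.7 + 0.81s)·9.1/(s(s+1.8)). The closed-loop characteristic equation is s² + (1.8 + 9.1·0.81)s + 9.1·14.7 = 0.
That is s² + 9.171s + 133.8 = 0, so ω_n = 11.57 rad/s and ζ = 9.171/(2·11.57) = 0.3965.
%OS = 100·exp(−πζ/√(1−ζ²)) = 25.8%.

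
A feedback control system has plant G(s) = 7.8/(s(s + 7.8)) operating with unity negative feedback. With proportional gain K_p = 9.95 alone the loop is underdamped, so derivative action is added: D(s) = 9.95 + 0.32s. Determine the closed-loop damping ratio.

ζ = 0.584

Forward path: (9.95 + 0.32s)·7.8/(s(s+7.8)). The closed-loop characteristic equation is s² + (7.8 + 7.8·0.32)s + 7.8·9.95 = 0.
That is s² + 10.3s + 77.61 = 0, so ω_n = 8.81 rad/s and ζ = 10.3/(2·8.81) = 0.5844.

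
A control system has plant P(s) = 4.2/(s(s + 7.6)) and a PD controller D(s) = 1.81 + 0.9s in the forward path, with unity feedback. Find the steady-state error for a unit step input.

The open loop D(s)P(s) has a pole at the origin (type 1), so the static position error constant is infinite and e_ss = 1/(1+∞) = 0.

0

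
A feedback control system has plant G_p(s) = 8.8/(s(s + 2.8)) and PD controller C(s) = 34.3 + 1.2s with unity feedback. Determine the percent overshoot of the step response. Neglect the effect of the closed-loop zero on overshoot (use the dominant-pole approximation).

27%

Forward path: (34.3 + 1.2s)·8.8/(s(s+2.8)). The closed-loop characteristic equation is s² + (2.8 + 8.8·1.2)s + 8.8·34.3 = 0.
That is s² + 13.36s + 301.8 = 0, so ω_n = 17.37 rad/s and ζ = 13.36/(2·17.37) = 0.3845.
%OS = 100·exp(−πζ/√(1−ζ²)) = 27%.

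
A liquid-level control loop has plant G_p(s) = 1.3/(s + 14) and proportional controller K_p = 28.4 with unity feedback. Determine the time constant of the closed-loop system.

τ = 0.0196 s

Closed-loop transfer function: T(s) = K_p·G_p(s)/(1 + K_p·G_p(s)) = 36.92/(s + 14 + 36.92) = 36.92/(s + 50.92).
Time constant τ = 1/50.92 = 0.0196 s.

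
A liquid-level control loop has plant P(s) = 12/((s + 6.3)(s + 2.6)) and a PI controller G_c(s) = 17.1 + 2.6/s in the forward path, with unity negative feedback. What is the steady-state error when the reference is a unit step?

0

The open loop G_c(s)P(s) has a pole at the origin (type 1), so the static position error constant is infinite and e_ss = 1/(1+∞) = 0.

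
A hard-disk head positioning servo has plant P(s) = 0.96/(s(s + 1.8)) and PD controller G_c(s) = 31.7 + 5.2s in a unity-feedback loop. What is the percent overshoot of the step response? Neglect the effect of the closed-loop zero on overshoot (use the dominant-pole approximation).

8.59%

Forward path: (31.7 + 5.2s)·0.96/(s(s+1.8)). The closed-loop characteristic equation is s² + (1.8 + 0.96·5.2)s + 0.96·31.7 = 0.
That is s² + 6.792s + 30.43 = 0, so ω_n = 5.517 rad/s and ζ = 6.792/(2·5.517) = 0.6156.
%OS = 100·exp(−πζ/√(1−ζ²)) = 8.59%.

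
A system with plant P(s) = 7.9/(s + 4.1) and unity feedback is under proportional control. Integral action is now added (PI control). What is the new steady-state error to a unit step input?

0

Adding integral action puts a pole at s = 0 in the forward path, raising the system type to 1; a type-1 loop has zero steady-state error to a step.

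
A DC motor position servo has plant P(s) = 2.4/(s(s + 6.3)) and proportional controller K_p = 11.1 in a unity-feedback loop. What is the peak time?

T_p = 0.768 s

Closed-loop characteristic equation: s² + 6.3s + 26.64 = 0, so ω_n = 5.161 rad/s and ζ = 6.3/(2·5.161) = 0.6103.
Damped frequency ω_d = ω_n√(1−ζ²) = 4.089 rad/s, so peak time T_p = π/ω_d = 0.768 s.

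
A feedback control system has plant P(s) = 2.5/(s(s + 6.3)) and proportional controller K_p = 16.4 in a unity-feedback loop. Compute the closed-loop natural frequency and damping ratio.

ω_n = 6.4 rad/s, ζ = 0.492

The closed-loop denominator is s(s+6.3) + 16.4·2.5 = s² + 6.3s + 41.
So ω_n² = 41 ⇒ ω_n = 6.403 rad/s, and ζ = 6.3/(2ω_n) = 0.492.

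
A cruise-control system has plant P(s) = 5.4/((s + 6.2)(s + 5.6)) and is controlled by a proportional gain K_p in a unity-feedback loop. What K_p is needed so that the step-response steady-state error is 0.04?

For a type-0 loop with proportional control, e_ss = 1/(1 + K_p·P(0)).
P(0) = 0.1555. Require 1/(1 + K_p·0.1555) = 0.04, so 1 + 0.1555·K_p = 25.
K_p = (25 − 1)/0.1555 = 154.

K_p = 154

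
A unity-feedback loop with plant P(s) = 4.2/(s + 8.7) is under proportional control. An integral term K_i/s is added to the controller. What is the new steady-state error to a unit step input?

0

The integrator makes K_pos = lim_{s→0} C(s)G(s) infinite, so e_ss = 1/(1+K_pos) = 0.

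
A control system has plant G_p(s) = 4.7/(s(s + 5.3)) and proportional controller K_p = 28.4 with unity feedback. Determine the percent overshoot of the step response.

47.7%

Closed-loop characteristic equation: s² + 5.3s + 133.5 = 0, so ω_n = 11.55 rad/s and ζ = 5.3/(2·11.55) = 0.2294.
%OS = 100·exp(−πζ/√(1−ζ²)) = 100·exp(−π·0.2294/√0.9474) = 47.7%.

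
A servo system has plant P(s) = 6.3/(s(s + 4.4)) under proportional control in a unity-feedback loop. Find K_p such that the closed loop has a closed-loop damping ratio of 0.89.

Closed-loop characteristic equation: s² + 4.4s + K_p·6.3 = 0.
So ω_n = √(6.3K_p) and 2ζω_n = 4.4, giving ζ = 4.4/(2√(6.3K_p)).
Setting ζ = 0.89: √(6.3K_p) = 4.4/(2·0.89) = 2.472, so K_p = 6.11/6.3 = 0.97.

K_p = 0.97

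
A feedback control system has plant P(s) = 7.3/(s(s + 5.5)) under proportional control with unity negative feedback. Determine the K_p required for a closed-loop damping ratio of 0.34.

K_p = 8.96

Closed-loop characteristic equation: s² + 5.5s + K_p·7.3 = 0.
So ω_n = √(7.3K_p) and 2ζω_n = 5.5, giving ζ = 5.5/(2√(7.3K_p)).
Setting ζ = 0.34: √(7.3K_p) = 5.5/(2·0.34) = 8.088, so K_p = 65.42/7.3 = 8.96.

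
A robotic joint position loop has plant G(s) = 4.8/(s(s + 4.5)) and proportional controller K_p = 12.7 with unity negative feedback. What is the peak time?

Closed-loop characteristic equation: s² + 4.5s + 60.96 = 0, so ω_n = 7.808 rad/s and ζ = 4.5/(2·7.808) = 0.2882.
Damped frequency ω_d = ω_n√(1−ζ²) = 7.476 rad/s, so peak time T_p = π/ω_d = 0.42 s.

T_p = 0.42 s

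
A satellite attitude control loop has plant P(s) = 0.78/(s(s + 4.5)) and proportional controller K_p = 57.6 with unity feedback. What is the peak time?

The closed-loop denominator s² + 4.5s + 44.93 gives ω_n = √44.93 = 6.703 and ζ = 4.5/(2ω_n) = 0.3357.
Damped frequency ω_d = ω_n√(1−ζ²) = 6.314 rad/s, so peak time T_p = π/ω_d = 0.498 s.

T_p = 0.498 s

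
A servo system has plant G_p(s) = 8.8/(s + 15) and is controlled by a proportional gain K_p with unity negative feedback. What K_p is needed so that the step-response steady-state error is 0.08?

Steady-state error for a unit step on this type-0 loop is 1/(1 + K_p·G_p(0)).
G_p(0) = 0.5867. Require 1/(1 + K_p·0.5867) = 0.08, so 1 + 0.5867·K_p = 12.5.
K_p = (12.5 − 1)/0.5867 = 19.6.

K_p = 19.6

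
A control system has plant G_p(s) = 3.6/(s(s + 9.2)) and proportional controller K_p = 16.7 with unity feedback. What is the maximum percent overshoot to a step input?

9.87%

Closed-loop characteristic equation: s² + 9.2s + 60.12 = 0, so ω_n = 7.754 rad/s and ζ = 9.2/(2·7.754) = 0.5933.
%OS = 100·exp(−πζ/√(1−ζ²)) = 100·exp(−π·0.5933/√0.648) = 9.87%.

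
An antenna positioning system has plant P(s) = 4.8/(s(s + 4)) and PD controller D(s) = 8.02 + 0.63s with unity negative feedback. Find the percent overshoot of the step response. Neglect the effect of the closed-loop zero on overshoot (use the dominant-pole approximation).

11.6%

Forward path: (8.02 + 0.63s)·4.8/(s(s+4)). The closed-loop characteristic equation is s² + (4 + 4.8·0.63)s + 4.8·8.02 = 0.
That is s² + 7.024s + 38.5 = 0, so ω_n = 6.205 rad/s and ζ = 7.024/(2·6.205) = 0.566.
%OS = 100·exp(−πζ/√(1−ζ²)) = 11.6%.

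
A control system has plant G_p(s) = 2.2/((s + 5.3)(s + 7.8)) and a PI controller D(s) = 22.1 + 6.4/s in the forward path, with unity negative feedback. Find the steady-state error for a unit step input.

0

The open loop D(s)G_p(s) has a pole at the origin (type 1), so the static position error constant is infinite and e_ss = 1/(1+∞) = 0.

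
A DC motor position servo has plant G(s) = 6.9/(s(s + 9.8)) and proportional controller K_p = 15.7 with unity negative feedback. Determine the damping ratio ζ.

The closed-loop denominator is s(s+9.8) + 15.7·6.9 = s² + 9.8s + 108.3.
So ω_n² = 108.3 ⇒ ω_n = 10.41 rad/s, and ζ = 9.8/(2ω_n) = 0.471.

ζ = 0.471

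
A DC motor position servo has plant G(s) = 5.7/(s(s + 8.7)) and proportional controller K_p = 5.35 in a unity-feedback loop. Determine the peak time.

T_p = 0.923 s

From 1 + K_pG(s) = 0: s² + 8.7s + 30.49 = 0 ⇒ ω_n = 5.522, ζ = 0.7877.
Damped frequency ω_d = ω_n√(1−ζ²) = 3.402 rad/s, so peak time T_p = π/ω_d = 0.923 s.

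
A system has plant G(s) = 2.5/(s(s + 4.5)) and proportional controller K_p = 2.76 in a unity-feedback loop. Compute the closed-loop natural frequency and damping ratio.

ω_n = 2.63 rad/s, ζ = 0.857

1 + K_p·G(s) = 0 gives s² + 4.5s + 6.9 = 0.
Matching s² + 2ζω_n s + ω_n²: ω_n = √6.9 = 2.627 rad/s and 2ζω_n = 4.5, so ζ = 4.5/(2·2.627) = 0.857.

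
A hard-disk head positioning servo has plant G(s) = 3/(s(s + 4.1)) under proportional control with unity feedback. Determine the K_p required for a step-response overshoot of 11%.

From %OS = 100·exp(−πζ/√(1−ζ²)) = 11%, ζ = −ln(0.11)/√(π²+ln²(0.11)) = 0.5749.
Characteristic equation s² + 4.1s + 3K_p = 0 gives ζ = 4.1/(2√(3K_p)).
Setting ζ = 0.5749: √(3K_p) = 4.1/(2·0.5749) = 3.566, so K_p = 12.72/3 = 4.24.

K_p = 4.24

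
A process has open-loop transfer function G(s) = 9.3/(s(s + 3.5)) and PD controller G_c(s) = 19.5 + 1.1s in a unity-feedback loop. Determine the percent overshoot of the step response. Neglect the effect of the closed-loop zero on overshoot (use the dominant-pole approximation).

15.5%

Forward path: (19.5 + 1.1s)·9.3/(s(s+3.5)). The closed-loop characteristic equation is s² + (3.5 + 9.3·1.1)s + 9.3·19.5 = 0.
That is s² + 13.73s + 181.4 = 0, so ω_n = 13.47 rad/s and ζ = 13.73/(2·13.47) = 0.5098.
%OS = 100·exp(−πζ/√(1−ζ²)) = 15.5%.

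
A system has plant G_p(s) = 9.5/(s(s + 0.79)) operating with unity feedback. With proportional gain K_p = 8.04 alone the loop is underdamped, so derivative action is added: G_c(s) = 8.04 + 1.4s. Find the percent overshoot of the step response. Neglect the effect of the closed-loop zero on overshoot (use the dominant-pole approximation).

1.39%

Forward path: (8.04 + 1.4s)·9.5/(s(s+0.79)). The closed-loop characteristic equation is s² + (0.79 + 9.5·1.4)s + 9.5·8.04 = 0.
That is s² + 14.09s + 76.38 = 0, so ω_n = 8.74 rad/s and ζ = 14.09/(2·8.74) = 0.8061.
%OS = 100·exp(−πζ/√(1−ζ²)) = 1.39%.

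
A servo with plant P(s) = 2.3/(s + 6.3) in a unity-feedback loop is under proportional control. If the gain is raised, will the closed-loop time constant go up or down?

decrease

Closed-loop pole is at s = −(6.3+K_p·2.3); larger K_p moves it further left, so τ = 1/(6.3+K_p·2.3) decreases.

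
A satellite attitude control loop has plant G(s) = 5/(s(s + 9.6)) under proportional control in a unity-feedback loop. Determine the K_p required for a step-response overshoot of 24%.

K_p = 26.9

From %OS = 100·exp(−πζ/√(1−ζ²)) = 24%, ζ = −ln(0.24)/√(π²+ln²(0.24)) = 0.4136.
Characteristic equation s² + 9.6s + 5K_p = 0 gives ζ = 9.6/(2√(5K_p)).
Setting ζ = 0.4136: √(5K_p) = 9.6/(2·0.4136) = 11.61, so K_p = 134.7/5 = 26.9.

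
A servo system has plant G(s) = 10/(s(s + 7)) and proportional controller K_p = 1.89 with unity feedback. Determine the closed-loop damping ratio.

ζ = 0.805

With unity feedback the closed-loop characteristic equation is s² + 7s + 1.89·10 = s² + 7s + 18.9 = 0.
So ω_n² = 18.9 ⇒ ω_n = 4.347 rad/s, and ζ = 7/(2ω_n) = 0.805.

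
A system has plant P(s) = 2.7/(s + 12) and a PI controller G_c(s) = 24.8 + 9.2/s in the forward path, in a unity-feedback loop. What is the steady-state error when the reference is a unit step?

0

The open loop G_c(s)P(s) has a pole at the origin (type 1), so the static position error constant is infinite and e_ss = 1/(1+∞) = 0.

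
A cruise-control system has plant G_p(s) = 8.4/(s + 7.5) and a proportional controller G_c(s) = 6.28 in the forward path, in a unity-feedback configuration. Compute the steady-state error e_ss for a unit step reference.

0.124

The loop is type 0. Static position error constant K_pos = G_c(0)·G_p(0) = 6.28·1.12 = 7.034.
Steady-state error to a unit step: e_ss = 1/(1+K_pos) = 1/8.034 = 0.124.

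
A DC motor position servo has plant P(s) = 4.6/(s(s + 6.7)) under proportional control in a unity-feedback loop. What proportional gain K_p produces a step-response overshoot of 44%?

K_p = 38.2

From %OS = 100·exp(−πζ/√(1−ζ²)) = 44%, ζ = −ln(0.44)/√(π²+ln²(0.44)) = 0.2528.
Characteristic equation s² + 6.7s + 4.6K_p = 0 gives ζ = 6.7/(2√(4.6K_p)).
Setting ζ = 0.2528: √(4.6K_p) = 6.7/(2·0.2528) = 13.25, so K_p = 175.6/4.6 = 38.2.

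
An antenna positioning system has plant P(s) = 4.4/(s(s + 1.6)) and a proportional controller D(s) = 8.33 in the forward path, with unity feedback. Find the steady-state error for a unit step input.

0

The open loop D(s)P(s) has a pole at the origin (type 1), so the static position error constant is infinite and e_ss = 1/(1+∞) = 0.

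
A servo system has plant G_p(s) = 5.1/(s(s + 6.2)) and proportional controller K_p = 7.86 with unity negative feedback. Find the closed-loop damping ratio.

The closed-loop denominator is s(s+6.2) + 7.86·5.1 = s² + 6.2s + 40.09.
Matching s² + 2ζω_n s + ω_n²: ω_n = √40.09 = 6.331 rad/s and 2ζω_n = 6.2, so ζ = 6.2/(2·6.331) = 0.49.

ζ = 0.49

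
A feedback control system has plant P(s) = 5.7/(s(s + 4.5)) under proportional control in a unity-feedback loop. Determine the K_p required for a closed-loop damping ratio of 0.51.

K_p = 3.41

Closed-loop characteristic equation: s² + 4.5s + K_p·5.7 = 0.
So ω_n = √(5.7K_p) and 2ζω_n = 4.5, giving ζ = 4.5/(2√(5.7K_p)).
Setting ζ = 0.51: √(5.7K_p) = 4.5/(2·0.51) = 4.412, so K_p = 19.46/5.7 = 3.41.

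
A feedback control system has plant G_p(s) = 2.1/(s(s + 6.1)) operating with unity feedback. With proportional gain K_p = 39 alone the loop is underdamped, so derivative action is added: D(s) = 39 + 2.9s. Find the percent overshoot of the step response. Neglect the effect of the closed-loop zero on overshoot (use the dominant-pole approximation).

Forward path: (39 + 2.9s)·2.1/(s(s+6.1)). The closed-loop characteristic equation is s² + (6.1 + 2.1·2.9)s + 2.1·39 = 0.
That is s² + 12.19s + 81.9 = 0, so ω_n = 9.05 rad/s and ζ = 12.19/(2·9.05) = 0.6735.
%OS = 100·exp(−πζ/√(1−ζ²)) = 5.71%.

5.71%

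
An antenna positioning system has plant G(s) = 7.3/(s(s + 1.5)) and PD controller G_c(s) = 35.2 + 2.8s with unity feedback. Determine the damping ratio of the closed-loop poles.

ζ = 0.684

Forward path: (35.2 + 2.8s)·7.3/(s(s+1.5)). The closed-loop characteristic equation is s² + (1.5 + 7.3·2.8)s + 7.3·35.2 = 0.
That is s² + 21.94s + 257 = 0, so ω_n = 16.03 rad/s and ζ = 21.94/(2·16.03) = 0.6843.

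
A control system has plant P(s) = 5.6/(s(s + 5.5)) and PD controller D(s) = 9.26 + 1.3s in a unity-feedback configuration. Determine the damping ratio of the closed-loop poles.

ζ = 0.887

Forward path: (9.26 + 1.3s)·5.6/(s(s+5.5)). The closed-loop characteristic equation is s² + (5.5 + 5.6·1.3)s + 5.6·9.26 = 0.
That is s² + 12.78s + 51.86 = 0, so ω_n = 7.201 rad/s and ζ = 12.78/(2·7.201) = 0.8874.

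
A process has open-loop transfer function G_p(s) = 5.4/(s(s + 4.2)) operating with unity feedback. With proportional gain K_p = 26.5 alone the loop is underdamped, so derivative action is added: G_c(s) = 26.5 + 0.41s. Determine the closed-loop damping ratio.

ζ = 0.268

Forward path: (26.5 + 0.41s)·5.4/(s(s+4.2)). The closed-loop characteristic equation is s² + (4.2 + 5.4·0.41)s + 5.4·26.5 = 0.
That is s² + 6.414s + 143.1 = 0, so ω_n = 11.96 rad/s and ζ = 6.414/(2·11.96) = 0.2681.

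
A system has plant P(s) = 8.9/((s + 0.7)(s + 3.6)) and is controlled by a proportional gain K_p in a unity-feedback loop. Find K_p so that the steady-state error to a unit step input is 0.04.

For a type-0 loop with proportional control, e_ss = 1/(1 + K_p·P(0)).
P(0) = 3.532. Require 1/(1 + K_p·3.532) = 0.04, so 1 + 3.532·K_p = 25.
K_p = (25 − 1)/3.532 = 6.8.

K_p = 6.8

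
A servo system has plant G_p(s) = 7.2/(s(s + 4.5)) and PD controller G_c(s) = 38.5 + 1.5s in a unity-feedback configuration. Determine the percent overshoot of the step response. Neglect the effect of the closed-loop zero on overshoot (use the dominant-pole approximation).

Forward path: (38.5 + 1.5s)·7.2/(s(s+4.5)). The closed-loop characteristic equation is s² + (4.5 + 7.2·1.5)s + 7.2·38.5 = 0.
That is s² + 15.3s + 277.2 = 0, so ω_n = 16.65 rad/s and ζ = 15.3/(2·16.65) = 0.4595.
%OS = 100·exp(−πζ/√(1−ζ²)) = 19.7%.

19.7%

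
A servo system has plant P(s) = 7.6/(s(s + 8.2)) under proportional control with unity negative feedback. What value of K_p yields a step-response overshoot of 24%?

From %OS = 100·exp(−πζ/√(1−ζ²)) = 24%, ζ = −ln(0.24)/√(π²+ln²(0.24)) = 0.4136.
Characteristic equation s² + 8.2s + 7.6K_p = 0 gives ζ = 8.2/(2√(7.6K_p)).
Setting ζ = 0.4136: √(7.6K_p) = 8.2/(2·0.4136) = 9.913, so K_p = 98.27/7.6 = 12.9.

K_p = 12.9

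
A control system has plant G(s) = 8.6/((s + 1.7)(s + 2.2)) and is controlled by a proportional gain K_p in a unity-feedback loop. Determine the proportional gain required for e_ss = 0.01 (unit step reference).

K_p = 43.1

Steady-state error for a unit step on this type-0 loop is 1/(1 + K_p·G(0)).
G(0) = 2.299. Require 1/(1 + K_p·2.299) = 0.01, so 1 + 2.299·K_p = 100.
K_p = (100 − 1)/2.299 = 43.1.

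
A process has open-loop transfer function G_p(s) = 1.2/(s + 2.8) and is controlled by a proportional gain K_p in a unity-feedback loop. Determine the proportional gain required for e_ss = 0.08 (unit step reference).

Steady-state error for a unit step on this type-0 loop is 1/(1 + K_p·G_p(0)).
G_p(0) = 0.4286. Require 1/(1 + K_p·0.4286) = 0.08, so 1 + 0.4286·K_p = 12.5.
K_p = (12.5 − 1)/0.4286 = 26.8.

K_p = 26.8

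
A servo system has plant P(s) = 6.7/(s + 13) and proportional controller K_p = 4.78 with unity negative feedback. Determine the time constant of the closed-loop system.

Closed-loop transfer function: T(s) = K_p·P(s)/(1 + K_p·P(s)) = 32.03/(s + 13 + 32.03) = 32.03/(s + 45.03).
Time constant τ = 1/45.03 = 0.0222 s.

τ = 0.0222 s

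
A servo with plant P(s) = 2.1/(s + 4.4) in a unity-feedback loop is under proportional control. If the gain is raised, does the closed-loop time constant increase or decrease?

Closed-loop pole is at s = −(4.4+K_p·2.1); larger K_p moves it further left, so τ = 1/(4.4+K_p·2.1) decreases.

decrease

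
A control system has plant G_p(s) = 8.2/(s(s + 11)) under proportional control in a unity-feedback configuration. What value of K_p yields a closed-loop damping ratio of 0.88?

Closed-loop characteristic equation: s² + 11s + K_p·8.2 = 0.
So ω_n = √(8.2K_p) and 2ζω_n = 11, giving ζ = 11/(2√(8.2K_p)).
Setting ζ = 0.88: √(8.2K_p) = 11/(2·0.88) = 6.25, so K_p = 39.06/8.2 = 4.76.

K_p = 4.76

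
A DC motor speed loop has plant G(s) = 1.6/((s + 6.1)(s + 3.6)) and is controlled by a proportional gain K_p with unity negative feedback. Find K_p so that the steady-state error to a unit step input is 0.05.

The loop is type 0, so e_ss(step) = 1/(1 + K_pos) with K_pos = K_p·G(0).
G(0) = 0.07286. Require 1/(1 + K_p·0.07286) = 0.05, so 1 + 0.07286·K_p = 20.
K_p = (20 − 1)/0.07286 = 261.

K_p = 261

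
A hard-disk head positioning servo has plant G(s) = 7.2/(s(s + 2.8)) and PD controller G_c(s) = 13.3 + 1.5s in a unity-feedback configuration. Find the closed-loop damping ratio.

Forward path: (13.3 + 1.5s)·7.2/(s(s+2.8)). The closed-loop characteristic equation is s² + (2.8 + 7.2·1.5)s + 7.2·13.3 = 0.
That is s² + 13.6s + 95.76 = 0, so ω_n = 9.786 rad/s and ζ = 13.6/(2·9.786) = 0.6949.

ζ = 0.695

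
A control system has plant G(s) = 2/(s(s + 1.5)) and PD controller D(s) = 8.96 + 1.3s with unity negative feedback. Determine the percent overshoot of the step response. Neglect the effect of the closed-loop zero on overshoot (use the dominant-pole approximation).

Forward path: (8.96 + 1.3s)·2/(s(s+1.5)). The closed-loop characteristic equation is s² + (1.5 + 2·1.3)s + 2·8.96 = 0.
That is s² + 4.1s + 17.92 = 0, so ω_n = 4.233 rad/s and ζ = 4.1/(2·4.233) = 0.4843.
%OS = 100·exp(−πζ/√(1−ζ²)) = 17.6%.

17.6%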